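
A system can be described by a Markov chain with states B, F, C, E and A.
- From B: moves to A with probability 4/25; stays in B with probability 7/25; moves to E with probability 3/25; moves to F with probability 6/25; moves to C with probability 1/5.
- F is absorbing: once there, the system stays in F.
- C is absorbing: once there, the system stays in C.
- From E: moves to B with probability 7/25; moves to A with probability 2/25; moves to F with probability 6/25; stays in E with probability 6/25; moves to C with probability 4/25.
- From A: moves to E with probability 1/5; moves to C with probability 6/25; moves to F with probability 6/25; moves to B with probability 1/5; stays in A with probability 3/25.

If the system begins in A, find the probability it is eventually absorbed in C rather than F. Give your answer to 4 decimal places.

Let h(s) be the probability of absorption at C starting from transient state s. Then h(C) = 1 and h(F) = 0. By first-step analysis:
h(B) = 0.28·h(B) + 0.24·0 + 0.2·1 + 0.12·h(E) + 0.16·h(A)
h(E) = 0.28·h(B) + 0.24·0 + 0.16·1 + 0.24·h(E) + 0.08·h(A)
h(A) = 0.2·h(B) + 0.24·0 + 0.24·1 + 0.2·h(E) + 0.12·h(A)
Solving: h(B) = 0.4542, h(E) = 0.4277, h(A) = 0.4732.
Starting from A, the probability is 0.4732.

0.4732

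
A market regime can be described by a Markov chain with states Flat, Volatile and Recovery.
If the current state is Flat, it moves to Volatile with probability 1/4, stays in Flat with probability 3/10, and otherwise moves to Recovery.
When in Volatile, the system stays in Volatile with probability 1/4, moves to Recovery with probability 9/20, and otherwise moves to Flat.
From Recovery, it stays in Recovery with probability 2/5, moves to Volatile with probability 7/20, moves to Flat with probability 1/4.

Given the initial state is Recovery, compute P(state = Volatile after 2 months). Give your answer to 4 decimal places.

0.2900

Sum over the intermediate state after 1 month:
P = P(Recovery→Flat)·P(Flat→Volatile) + P(Recovery→Volatile)·P(Volatile→Volatile) + P(Recovery→Recovery)·P(Recovery→Volatile)
  = 0.25×0.25 + 0.35×0.25 + 0.4×0.35
  = 0.0625 + 0.0875 + 0.1400 = 0.2900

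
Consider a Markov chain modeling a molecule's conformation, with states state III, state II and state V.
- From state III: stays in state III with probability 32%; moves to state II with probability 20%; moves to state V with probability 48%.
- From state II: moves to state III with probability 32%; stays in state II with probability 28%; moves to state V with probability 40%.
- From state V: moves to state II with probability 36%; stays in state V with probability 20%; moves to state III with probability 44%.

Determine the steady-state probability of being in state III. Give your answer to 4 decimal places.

0.3629

Let the stationary distribution be π with π = πP and π_1 + π_2 + π_3 = 1.
π_1 = 0.32·π_1 + 0.32·π_2 + 0.44·π_3
π_2 = 0.2·π_1 + 0.28·π_2 + 0.36·π_3
Solving with the normalization constraint gives π = (0.3629, 0.2796, 0.3575).
So the stationary probability of state III is 0.3629.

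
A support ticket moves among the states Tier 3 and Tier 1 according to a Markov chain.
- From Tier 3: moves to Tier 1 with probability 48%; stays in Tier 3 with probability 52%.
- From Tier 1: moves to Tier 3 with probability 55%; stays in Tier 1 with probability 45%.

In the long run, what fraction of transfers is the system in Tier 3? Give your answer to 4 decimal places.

0.5340

Let the stationary distribution be π with π = πP and π_1 + π_2 = 1.
π_1 = 0.52·π_1 + 0.55·π_2
Solving with the normalization constraint gives π = (0.5340, 0.4660).
So the stationary probability of Tier 3 is 0.5340.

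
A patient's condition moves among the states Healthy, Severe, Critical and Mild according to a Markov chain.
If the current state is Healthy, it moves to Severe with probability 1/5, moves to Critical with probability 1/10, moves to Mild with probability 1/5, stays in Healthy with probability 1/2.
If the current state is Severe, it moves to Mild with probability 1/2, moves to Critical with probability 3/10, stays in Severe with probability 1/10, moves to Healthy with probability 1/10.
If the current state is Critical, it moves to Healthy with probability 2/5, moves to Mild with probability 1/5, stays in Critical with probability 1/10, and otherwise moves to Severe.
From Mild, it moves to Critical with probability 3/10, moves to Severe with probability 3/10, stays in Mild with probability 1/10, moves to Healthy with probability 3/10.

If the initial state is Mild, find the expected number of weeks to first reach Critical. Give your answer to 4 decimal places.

4.2342

Let t(s) be the expected number of weeks to first reach Critical from state s, with t(Critical) = 0. Conditioning on the first week:
t(Healthy) = 1 + 0.5·t(Healthy) + 0.2·t(Severe) + 0.2·t(Mild)
t(Severe) = 1 + 0.1·t(Healthy) + 0.1·t(Severe) + 0.5·t(Mild)
t(Mild) = 1 + 0.3·t(Healthy) + 0.3·t(Severe) + 0.1·t(Mild)
Solving: t(Healthy) = 5.3153, t(Severe) = 4.0541, t(Mild) = 4.2342.
Expected weeks from Mild to Critical: 4.2342.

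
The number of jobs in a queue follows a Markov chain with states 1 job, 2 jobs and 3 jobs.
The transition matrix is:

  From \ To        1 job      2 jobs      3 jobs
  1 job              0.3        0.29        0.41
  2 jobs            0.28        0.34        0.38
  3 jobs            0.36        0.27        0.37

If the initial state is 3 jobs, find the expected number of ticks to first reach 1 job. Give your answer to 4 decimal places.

2.9693

Let t(s) be the expected number of ticks to first reach 1 job from state s, with t(1 job) = 0. Conditioning on the first tick:
t(2 jobs) = 1 + 0.34·t(2 jobs) + 0.38·t(3 jobs)
t(3 jobs) = 1 + 0.27·t(2 jobs) + 0.37·t(3 jobs)
Solving: t(2 jobs) = 3.2248, t(3 jobs) = 2.9693.
Expected ticks from 3 jobs to 1 job: 2.9693.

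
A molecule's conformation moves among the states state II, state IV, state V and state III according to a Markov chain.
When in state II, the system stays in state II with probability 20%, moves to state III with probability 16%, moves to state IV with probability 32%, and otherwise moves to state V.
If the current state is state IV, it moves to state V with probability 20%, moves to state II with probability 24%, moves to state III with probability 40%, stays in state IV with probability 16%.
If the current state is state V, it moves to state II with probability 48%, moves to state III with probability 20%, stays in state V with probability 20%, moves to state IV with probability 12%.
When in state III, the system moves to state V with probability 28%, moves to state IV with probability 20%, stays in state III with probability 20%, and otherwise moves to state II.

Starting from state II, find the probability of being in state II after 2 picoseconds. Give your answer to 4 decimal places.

0.3216

Propagate the distribution vector 2 picoseconds from state II.
After 0 picoseconds: (1.0000, 0.0000, 0.0000, 0.0000)
After 1 picosecond: (0.2000, 0.3200, 0.3200, 0.1600)
After 2 picoseconds: (0.3216, 0.1856, 0.2368, 0.2560)
P(in state II after 2 picoseconds) = 0.3216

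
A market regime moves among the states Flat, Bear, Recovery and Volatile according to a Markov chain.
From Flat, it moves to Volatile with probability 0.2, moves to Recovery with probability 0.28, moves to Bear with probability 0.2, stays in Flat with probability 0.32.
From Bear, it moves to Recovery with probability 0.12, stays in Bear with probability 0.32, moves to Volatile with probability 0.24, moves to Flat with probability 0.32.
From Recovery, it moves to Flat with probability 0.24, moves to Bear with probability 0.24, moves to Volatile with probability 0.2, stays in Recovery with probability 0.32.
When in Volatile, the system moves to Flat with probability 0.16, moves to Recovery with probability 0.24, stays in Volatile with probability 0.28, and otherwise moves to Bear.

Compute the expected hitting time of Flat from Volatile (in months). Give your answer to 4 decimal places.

Let t(s) be the expected number of months to first reach Flat from state s, with t(Flat) = 0. Conditioning on the first month:
t(Bear) = 1 + 0.32·t(Bear) + 0.12·t(Recovery) + 0.24·t(Volatile)
t(Recovery) = 1 + 0.24·t(Bear) + 0.32·t(Recovery) + 0.2·t(Volatile)
t(Volatile) = 1 + 0.32·t(Bear) + 0.24·t(Recovery) + 0.28·t(Volatile)
Solving: t(Bear) = 3.7547, t(Recovery) = 4.0967, t(Volatile) = 4.4232.
Expected months from Volatile to Flat: 4.4232.

4.4232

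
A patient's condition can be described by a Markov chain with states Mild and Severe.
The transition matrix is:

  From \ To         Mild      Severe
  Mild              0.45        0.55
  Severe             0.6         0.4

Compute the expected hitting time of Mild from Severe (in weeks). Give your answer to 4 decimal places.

Let t(s) be the expected number of weeks to first reach Mild from state s, with t(Mild) = 0. Conditioning on the first week:
t(Severe) = 1 + 0.4·t(Severe)
Solving: t(Severe) = 1.6667.
Expected weeks from Severe to Mild: 1.6667.

1.6667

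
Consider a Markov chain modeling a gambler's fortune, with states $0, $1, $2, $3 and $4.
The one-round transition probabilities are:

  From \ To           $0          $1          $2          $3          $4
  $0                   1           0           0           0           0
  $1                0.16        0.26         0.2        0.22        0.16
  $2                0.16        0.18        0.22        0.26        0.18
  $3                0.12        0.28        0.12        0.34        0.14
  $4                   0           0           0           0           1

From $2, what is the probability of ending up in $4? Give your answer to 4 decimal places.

Let h(s) be the probability of absorption at $4 starting from transient state s. Then h($4) = 1 and h($0) = 0. By first-step analysis:
h($1) = 0.16·0 + 0.26·h($1) + 0.2·h($2) + 0.22·h($3) + 0.16·1
h($2) = 0.16·0 + 0.18·h($1) + 0.22·h($2) + 0.26·h($3) + 0.18·1
h($3) = 0.12·0 + 0.28·h($1) + 0.12·h($2) + 0.34·h($3) + 0.14·1
Solving: h($1) = 0.5143, h($2) = 0.5247, h($3) = 0.5257.
Starting from $2, the probability is 0.5247.

0.5247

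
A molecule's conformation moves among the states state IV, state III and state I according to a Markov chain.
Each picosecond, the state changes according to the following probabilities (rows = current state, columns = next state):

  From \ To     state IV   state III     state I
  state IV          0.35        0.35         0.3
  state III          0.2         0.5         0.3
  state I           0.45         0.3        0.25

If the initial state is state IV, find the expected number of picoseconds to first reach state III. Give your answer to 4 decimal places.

Let t(s) be the expected number of picoseconds to first reach state III from state s, with t(state III) = 0. Conditioning on the first picosecond:
t(state IV) = 1 + 0.35·t(state IV) + 0.3·t(state I)
t(state I) = 1 + 0.45·t(state IV) + 0.25·t(state I)
Solving: t(state IV) = 2.9787, t(state I) = 3.1206.
Expected picoseconds from state IV to state III: 2.9787.

2.9787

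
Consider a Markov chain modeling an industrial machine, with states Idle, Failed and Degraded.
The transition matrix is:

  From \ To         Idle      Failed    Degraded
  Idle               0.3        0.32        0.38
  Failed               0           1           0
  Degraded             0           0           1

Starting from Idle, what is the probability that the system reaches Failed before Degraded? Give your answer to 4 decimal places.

0.4571

Let h(s) be the probability of absorption at Failed starting from transient state s. Then h(Failed) = 1 and h(Degraded) = 0. By first-step analysis:
h(Idle) = 0.3·h(Idle) + 0.32·1 + 0.38·0
Solving: h(Idle) = 0.4571.
Starting from Idle, the probability is 0.4571.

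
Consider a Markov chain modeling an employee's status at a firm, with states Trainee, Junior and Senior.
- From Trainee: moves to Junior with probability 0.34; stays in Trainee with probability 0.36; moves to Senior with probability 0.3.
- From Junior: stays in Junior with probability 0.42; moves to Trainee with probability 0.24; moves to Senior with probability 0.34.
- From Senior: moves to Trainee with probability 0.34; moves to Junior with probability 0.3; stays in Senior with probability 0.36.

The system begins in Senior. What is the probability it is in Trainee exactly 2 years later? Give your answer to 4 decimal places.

Sum over the intermediate state after 1 year:
P = P(Senior→Trainee)·P(Trainee→Trainee) + P(Senior→Junior)·P(Junior→Trainee) + P(Senior→Senior)·P(Senior→Trainee)
  = 0.34×0.36 + 0.3×0.24 + 0.36×0.34
  = 0.1224 + 0.0720 + 0.1224 = 0.3168

0.3168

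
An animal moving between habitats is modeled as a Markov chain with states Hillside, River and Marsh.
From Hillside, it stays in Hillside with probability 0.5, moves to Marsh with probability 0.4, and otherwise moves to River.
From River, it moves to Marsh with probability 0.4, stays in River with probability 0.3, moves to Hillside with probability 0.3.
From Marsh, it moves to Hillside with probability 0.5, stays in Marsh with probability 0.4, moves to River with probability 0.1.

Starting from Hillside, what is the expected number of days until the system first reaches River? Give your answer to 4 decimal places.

10.0000

Let t(s) be the expected number of days to first reach River from state s, with t(River) = 0. Conditioning on the first day:
t(Hillside) = 1 + 0.5·t(Hillside) + 0.4·t(Marsh)
t(Marsh) = 1 + 0.5·t(Hillside) + 0.4·t(Marsh)
Solving: t(Hillside) = 10.0000, t(Marsh) = 10.0000.
Expected days from Hillside to River: 10.0000.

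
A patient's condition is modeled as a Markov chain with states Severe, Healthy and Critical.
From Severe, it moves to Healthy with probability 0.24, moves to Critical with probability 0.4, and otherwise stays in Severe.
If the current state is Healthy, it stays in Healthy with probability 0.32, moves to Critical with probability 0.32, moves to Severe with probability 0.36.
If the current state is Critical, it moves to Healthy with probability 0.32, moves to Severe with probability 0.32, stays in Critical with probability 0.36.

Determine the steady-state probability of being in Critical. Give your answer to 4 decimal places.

0.3621

Let the stationary distribution be π with π = πP and π_1 + π_2 + π_3 = 1.
π_1 = 0.36·π_1 + 0.36·π_2 + 0.32·π_3
π_2 = 0.24·π_1 + 0.32·π_2 + 0.32·π_3
Solving with the normalization constraint gives π = (0.3455, 0.2924, 0.3621).
So the stationary probability of Critical is 0.3621.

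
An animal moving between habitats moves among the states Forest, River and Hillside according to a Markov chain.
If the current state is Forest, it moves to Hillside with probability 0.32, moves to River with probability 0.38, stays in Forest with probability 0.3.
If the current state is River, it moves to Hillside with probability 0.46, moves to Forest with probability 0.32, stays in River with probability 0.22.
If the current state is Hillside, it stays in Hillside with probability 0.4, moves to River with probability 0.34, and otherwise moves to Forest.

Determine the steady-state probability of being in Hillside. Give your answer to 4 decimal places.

0.3956

Let the stationary distribution be π with π = πP and π_1 + π_2 + π_3 = 1.
π_1 = 0.3·π_1 + 0.32·π_2 + 0.26·π_3
π_2 = 0.38·π_1 + 0.22·π_2 + 0.34·π_3
Solving with the normalization constraint gives π = (0.2905, 0.3139, 0.3956).
So the stationary probability of Hillside is 0.3956.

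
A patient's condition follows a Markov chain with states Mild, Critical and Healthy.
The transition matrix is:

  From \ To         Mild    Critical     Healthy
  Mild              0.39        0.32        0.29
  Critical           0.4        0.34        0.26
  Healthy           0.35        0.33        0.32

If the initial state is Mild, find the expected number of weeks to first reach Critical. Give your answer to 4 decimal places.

3.0961

Let t(s) be the expected number of weeks to first reach Critical from state s, with t(Critical) = 0. Conditioning on the first week:
t(Mild) = 1 + 0.39·t(Mild) + 0.29·t(Healthy)
t(Healthy) = 1 + 0.35·t(Mild) + 0.32·t(Healthy)
Solving: t(Mild) = 3.0961, t(Healthy) = 3.0642.
Expected weeks from Mild to Critical: 3.0961.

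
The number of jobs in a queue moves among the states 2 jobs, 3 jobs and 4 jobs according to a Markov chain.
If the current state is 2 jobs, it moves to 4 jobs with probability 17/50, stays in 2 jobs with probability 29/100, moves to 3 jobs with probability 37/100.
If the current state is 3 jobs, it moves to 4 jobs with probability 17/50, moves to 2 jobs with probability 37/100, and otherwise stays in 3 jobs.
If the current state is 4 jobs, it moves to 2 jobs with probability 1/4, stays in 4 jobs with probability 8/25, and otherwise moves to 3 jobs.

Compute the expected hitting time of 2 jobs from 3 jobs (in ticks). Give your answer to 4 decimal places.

3.0303

Let t(s) be the expected number of ticks to first reach 2 jobs from state s, with t(2 jobs) = 0. Conditioning on the first tick:
t(3 jobs) = 1 + 0.29·t(3 jobs) + 0.34·t(4 jobs)
t(4 jobs) = 1 + 0.43·t(3 jobs) + 0.32·t(4 jobs)
Solving: t(3 jobs) = 3.0303, t(4 jobs) = 3.3868.
Expected ticks from 3 jobs to 2 jobs: 3.0303.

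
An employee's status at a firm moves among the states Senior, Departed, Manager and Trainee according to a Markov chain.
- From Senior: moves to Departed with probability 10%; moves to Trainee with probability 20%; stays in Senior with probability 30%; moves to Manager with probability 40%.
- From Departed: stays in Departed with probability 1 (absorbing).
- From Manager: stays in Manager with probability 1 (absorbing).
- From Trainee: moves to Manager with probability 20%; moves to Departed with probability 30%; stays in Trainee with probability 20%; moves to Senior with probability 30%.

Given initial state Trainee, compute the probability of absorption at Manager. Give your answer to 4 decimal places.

0.5200

Let h(s) be the probability of absorption at Manager starting from transient state s. Then h(Manager) = 1 and h(Departed) = 0. By first-step analysis:
h(Senior) = 0.3·h(Senior) + 0.1·0 + 0.4·1 + 0.2·h(Trainee)
h(Trainee) = 0.3·h(Senior) + 0.3·0 + 0.2·1 + 0.2·h(Trainee)
Solving: h(Senior) = 0.7200, h(Trainee) = 0.5200.
Starting from Trainee, the probability is 0.5200.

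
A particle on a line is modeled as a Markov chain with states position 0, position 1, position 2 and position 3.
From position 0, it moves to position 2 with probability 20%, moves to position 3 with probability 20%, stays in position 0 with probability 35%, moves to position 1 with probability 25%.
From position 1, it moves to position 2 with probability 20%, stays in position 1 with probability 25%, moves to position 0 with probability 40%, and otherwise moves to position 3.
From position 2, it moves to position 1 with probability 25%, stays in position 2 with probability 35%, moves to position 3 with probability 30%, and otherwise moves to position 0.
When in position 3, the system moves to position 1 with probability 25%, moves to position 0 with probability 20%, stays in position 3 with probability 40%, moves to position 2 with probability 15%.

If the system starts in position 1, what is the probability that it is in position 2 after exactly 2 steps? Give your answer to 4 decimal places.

0.2225

Propagate the distribution vector 2 steps from position 1.
After 0 steps: (0.0000, 1.0000, 0.0000, 0.0000)
After 1 step: (0.4000, 0.2500, 0.2000, 0.1500)
After 2 steps: (0.2900, 0.2500, 0.2225, 0.2375)
P(in position 2 after 2 steps) = 0.2225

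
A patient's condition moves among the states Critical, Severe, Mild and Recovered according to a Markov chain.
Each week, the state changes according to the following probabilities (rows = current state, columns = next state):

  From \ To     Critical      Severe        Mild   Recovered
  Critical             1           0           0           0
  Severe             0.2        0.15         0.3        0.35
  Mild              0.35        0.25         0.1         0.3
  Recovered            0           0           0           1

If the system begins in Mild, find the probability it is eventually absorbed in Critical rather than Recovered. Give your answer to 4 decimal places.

0.5036

Let h(s) be the probability of absorption at Critical starting from transient state s. Then h(Critical) = 1 and h(Recovered) = 0. By first-step analysis:
h(Severe) = 0.2·1 + 0.15·h(Severe) + 0.3·h(Mild) + 0.35·0
h(Mild) = 0.35·1 + 0.25·h(Severe) + 0.1·h(Mild) + 0.3·0
Solving: h(Severe) = 0.4130, h(Mild) = 0.5036.
Starting from Mild, the probability is 0.5036.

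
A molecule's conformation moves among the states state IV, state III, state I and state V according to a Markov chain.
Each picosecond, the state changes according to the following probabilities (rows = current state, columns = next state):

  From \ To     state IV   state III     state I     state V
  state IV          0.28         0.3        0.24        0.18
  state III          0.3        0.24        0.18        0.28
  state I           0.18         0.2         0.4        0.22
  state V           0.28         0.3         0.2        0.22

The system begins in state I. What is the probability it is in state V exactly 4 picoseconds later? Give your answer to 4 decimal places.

0.2251

Propagate the distribution vector 4 picoseconds from state I.
After 0 picoseconds: (0.0000, 0.0000, 1.0000, 0.0000)
After 1 picosecond: (0.1800, 0.2000, 0.4000, 0.2200)
After 2 picoseconds: (0.2440, 0.2480, 0.2832, 0.2248)
After 3 picoseconds: (0.2566, 0.2568, 0.2614, 0.2251)
After 4 picoseconds: (0.2590, 0.2584, 0.2574, 0.2251)
P(in state V after 4 picoseconds) = 0.2251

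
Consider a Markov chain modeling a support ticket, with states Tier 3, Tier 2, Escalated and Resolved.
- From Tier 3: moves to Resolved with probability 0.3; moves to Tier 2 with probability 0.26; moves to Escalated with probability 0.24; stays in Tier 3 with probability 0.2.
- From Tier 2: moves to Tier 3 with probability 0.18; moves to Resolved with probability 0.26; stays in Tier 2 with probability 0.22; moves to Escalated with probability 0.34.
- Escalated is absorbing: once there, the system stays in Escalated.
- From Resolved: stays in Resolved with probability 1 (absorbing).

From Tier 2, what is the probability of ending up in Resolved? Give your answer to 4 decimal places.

0.4539

Let h(s) be the probability of absorption at Resolved starting from transient state s. Then h(Resolved) = 1 and h(Escalated) = 0. By first-step analysis:
h(Tier 3) = 0.2·h(Tier 3) + 0.26·h(Tier 2) + 0.24·0 + 0.3·1
h(Tier 2) = 0.18·h(Tier 3) + 0.22·h(Tier 2) + 0.34·0 + 0.26·1
Solving: h(Tier 3) = 0.5225, h(Tier 2) = 0.4539.
Starting from Tier 2, the probability is 0.4539.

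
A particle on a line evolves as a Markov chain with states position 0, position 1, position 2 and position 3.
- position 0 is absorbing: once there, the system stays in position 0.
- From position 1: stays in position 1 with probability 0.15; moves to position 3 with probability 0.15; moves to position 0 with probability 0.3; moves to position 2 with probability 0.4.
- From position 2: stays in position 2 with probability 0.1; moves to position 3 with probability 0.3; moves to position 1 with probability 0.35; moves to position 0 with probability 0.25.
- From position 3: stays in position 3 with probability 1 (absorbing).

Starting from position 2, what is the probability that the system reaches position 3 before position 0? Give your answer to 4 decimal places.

0.4920

Let h(s) be the probability of absorption at position 3 starting from transient state s. Then h(position 3) = 1 and h(position 0) = 0. By first-step analysis:
h(position 1) = 0.3·0 + 0.15·h(position 1) + 0.4·h(position 2) + 0.15·1
h(position 2) = 0.25·0 + 0.35·h(position 1) + 0.1·h(position 2) + 0.3·1
Solving: h(position 1) = 0.4080, h(position 2) = 0.4920.
Starting from position 2, the probability is 0.4920.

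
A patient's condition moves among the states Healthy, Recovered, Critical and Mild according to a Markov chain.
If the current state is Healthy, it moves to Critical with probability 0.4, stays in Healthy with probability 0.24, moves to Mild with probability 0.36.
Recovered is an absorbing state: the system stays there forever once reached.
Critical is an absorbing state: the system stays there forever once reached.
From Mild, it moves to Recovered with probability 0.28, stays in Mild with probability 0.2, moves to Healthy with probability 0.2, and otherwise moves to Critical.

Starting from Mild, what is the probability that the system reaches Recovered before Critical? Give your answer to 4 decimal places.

0.3970

Let h(s) be the probability of absorption at Recovered starting from transient state s. Then h(Recovered) = 1 and h(Critical) = 0. By first-step analysis:
h(Healthy) = 0.24·h(Healthy) + 0.4·0 + 0.36·h(Mild)
h(Mild) = 0.2·h(Healthy) + 0.28·1 + 0.32·0 + 0.2·h(Mild)
Solving: h(Healthy) = 0.1881, h(Mild) = 0.3970.
Starting from Mild, the probability is 0.3970.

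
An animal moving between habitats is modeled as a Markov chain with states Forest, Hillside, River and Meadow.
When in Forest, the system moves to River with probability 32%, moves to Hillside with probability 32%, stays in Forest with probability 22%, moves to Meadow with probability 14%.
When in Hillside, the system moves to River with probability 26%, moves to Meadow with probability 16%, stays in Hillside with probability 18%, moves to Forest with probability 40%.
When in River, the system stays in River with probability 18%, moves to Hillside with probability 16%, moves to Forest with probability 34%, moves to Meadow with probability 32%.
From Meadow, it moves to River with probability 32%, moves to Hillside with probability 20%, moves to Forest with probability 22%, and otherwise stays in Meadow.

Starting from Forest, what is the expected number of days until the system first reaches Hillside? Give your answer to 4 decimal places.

4.0143

Let t(s) be the expected number of days to first reach Hillside from state s, with t(Hillside) = 0. Conditioning on the first day:
t(Forest) = 1 + 0.22·t(Forest) + 0.32·t(River) + 0.14·t(Meadow)
t(River) = 1 + 0.34·t(Forest) + 0.18·t(River) + 0.32·t(Meadow)
t(Meadow) = 1 + 0.22·t(Forest) + 0.32·t(River) + 0.26·t(Meadow)
Solving: t(Forest) = 4.0143, t(River) = 4.6642, t(Meadow) = 4.5618.
Expected days from Forest to Hillside: 4.0143.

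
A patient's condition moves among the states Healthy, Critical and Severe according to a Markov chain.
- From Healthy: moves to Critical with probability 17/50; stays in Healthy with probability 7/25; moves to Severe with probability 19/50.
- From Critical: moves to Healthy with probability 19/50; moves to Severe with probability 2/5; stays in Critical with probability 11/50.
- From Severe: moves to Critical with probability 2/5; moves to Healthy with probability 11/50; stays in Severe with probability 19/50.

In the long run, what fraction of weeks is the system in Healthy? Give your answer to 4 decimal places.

Let the stationary distribution be π with π = πP and π_1 + π_2 + π_3 = 1.
π_1 = 0.28·π_1 + 0.38·π_2 + 0.22·π_3
π_2 = 0.34·π_1 + 0.22·π_2 + 0.4·π_3
Solving with the normalization constraint gives π = (0.2892, 0.3243, 0.3865).
So the stationary probability of Healthy is 0.2892.

0.2892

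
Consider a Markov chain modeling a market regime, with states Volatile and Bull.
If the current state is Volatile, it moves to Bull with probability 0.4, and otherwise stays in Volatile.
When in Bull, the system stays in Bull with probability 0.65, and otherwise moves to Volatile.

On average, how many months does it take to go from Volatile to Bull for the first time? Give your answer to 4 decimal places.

2.5000

Let t(s) be the expected number of months to first reach Bull from state s, with t(Bull) = 0. Conditioning on the first month:
t(Volatile) = 1 + 0.6·t(Volatile)
Solving: t(Volatile) = 2.5000.
Expected months from Volatile to Bull: 2.5000.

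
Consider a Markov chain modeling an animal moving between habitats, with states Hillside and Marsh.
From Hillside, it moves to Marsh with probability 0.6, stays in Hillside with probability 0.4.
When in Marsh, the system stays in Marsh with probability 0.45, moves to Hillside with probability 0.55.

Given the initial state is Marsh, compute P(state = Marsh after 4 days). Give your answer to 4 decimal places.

Propagate the distribution vector 4 days from Marsh.
After 0 days: (0.0000, 1.0000)
After 1 day: (0.5500, 0.4500)
After 2 days: (0.4675, 0.5325)
After 3 days: (0.4799, 0.5201)
After 4 days: (0.4780, 0.5220)
P(in Marsh after 4 days) = 0.5220

0.5220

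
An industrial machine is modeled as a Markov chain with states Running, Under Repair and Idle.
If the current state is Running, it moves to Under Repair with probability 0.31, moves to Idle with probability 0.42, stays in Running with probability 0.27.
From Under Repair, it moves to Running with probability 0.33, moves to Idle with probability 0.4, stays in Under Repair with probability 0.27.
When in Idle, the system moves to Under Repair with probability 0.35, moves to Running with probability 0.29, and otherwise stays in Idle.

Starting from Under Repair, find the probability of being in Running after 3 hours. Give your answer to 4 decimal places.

Propagate the distribution vector 3 hours from Under Repair.
After 0 hours: (0.0000, 1.0000, 0.0000)
After 1 hour: (0.3300, 0.2700, 0.4000)
After 2 hours: (0.2942, 0.3152, 0.3906)
After 3 hours: (0.2967, 0.3130, 0.3903)
P(in Running after 3 hours) = 0.2967

0.2967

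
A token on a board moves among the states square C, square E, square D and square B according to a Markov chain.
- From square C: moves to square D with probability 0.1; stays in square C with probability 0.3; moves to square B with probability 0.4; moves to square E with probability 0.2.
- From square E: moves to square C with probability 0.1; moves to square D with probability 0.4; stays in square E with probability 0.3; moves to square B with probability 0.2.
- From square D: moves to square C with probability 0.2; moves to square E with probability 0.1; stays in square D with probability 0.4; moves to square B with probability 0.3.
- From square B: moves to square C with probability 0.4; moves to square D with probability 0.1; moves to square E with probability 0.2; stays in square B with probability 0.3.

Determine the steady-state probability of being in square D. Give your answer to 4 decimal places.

Let the stationary distribution be π with π = πP and π_1 + π_2 + π_3 + π_4 = 1.
π_1 = 0.3·π_1 + 0.1·π_2 + 0.2·π_3 + 0.4·π_4
π_2 = 0.2·π_1 + 0.3·π_2 + 0.1·π_3 + 0.2·π_4
π_3 = 0.1·π_1 + 0.4·π_2 + 0.4·π_3 + 0.1·π_4
Solving with the normalization constraint gives π = (0.2686, 0.1970, 0.2273, 0.3072).
So the stationary probability of square D is 0.2273.

0.2273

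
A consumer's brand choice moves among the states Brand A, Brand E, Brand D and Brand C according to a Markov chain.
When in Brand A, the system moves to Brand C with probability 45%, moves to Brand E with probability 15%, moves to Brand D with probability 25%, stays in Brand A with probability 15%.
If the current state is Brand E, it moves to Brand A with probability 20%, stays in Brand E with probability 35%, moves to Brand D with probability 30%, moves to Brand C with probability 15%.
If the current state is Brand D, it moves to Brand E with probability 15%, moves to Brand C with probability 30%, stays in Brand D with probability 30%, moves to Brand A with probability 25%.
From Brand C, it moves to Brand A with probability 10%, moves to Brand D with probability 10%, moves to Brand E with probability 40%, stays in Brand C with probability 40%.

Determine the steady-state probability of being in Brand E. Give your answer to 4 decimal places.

Let the stationary distribution be π with π = πP and π_1 + π_2 + π_3 + π_4 = 1.
π_1 = 0.15·π_1 + 0.2·π_2 + 0.25·π_3 + 0.1·π_4
π_2 = 0.15·π_1 + 0.35·π_2 + 0.15·π_3 + 0.4·π_4
π_3 = 0.25·π_1 + 0.3·π_2 + 0.3·π_3 + 0.1·π_4
Solving with the normalization constraint gives π = (0.1714, 0.2857, 0.2286, 0.3143).
So the stationary probability of Brand E is 0.2857.

0.2857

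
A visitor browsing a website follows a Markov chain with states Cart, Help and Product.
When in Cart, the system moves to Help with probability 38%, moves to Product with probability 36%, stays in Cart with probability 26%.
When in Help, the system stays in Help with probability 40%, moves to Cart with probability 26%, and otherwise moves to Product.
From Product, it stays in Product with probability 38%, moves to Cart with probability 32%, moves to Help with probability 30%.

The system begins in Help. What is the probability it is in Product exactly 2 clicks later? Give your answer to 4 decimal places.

0.3588

Sum over the intermediate state after 1 click:
P = P(Help→Cart)·P(Cart→Product) + P(Help→Help)·P(Help→Product) + P(Help→Product)·P(Product→Product)
  = 0.26×0.36 + 0.4×0.34 + 0.34×0.38
  = 0.0936 + 0.1360 + 0.1292 = 0.3588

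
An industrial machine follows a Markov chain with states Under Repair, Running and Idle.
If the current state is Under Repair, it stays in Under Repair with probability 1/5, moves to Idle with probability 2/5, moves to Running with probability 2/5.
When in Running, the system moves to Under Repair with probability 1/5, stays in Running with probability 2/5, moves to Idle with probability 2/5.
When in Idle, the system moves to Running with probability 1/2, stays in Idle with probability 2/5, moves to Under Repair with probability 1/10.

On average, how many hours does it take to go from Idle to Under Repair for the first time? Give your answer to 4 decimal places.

Let t(s) be the expected number of hours to first reach Under Repair from state s, with t(Under Repair) = 0. Conditioning on the first hour:
t(Running) = 1 + 0.4·t(Running) + 0.4·t(Idle)
t(Idle) = 1 + 0.5·t(Running) + 0.4·t(Idle)
Solving: t(Running) = 6.2500, t(Idle) = 6.8750.
Expected hours from Idle to Under Repair: 6.8750.

6.8750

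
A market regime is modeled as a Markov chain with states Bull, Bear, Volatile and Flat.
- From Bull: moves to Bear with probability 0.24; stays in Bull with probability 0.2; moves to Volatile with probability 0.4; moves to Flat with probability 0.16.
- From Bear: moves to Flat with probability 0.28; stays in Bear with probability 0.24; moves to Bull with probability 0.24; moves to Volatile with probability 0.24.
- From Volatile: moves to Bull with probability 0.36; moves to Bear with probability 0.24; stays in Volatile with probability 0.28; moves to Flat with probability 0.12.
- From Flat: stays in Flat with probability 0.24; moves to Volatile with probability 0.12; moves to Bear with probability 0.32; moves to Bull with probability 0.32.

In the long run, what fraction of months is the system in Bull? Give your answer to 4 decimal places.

Let the stationary distribution be π with π = πP and π_1 + π_2 + π_3 + π_4 = 1.
π_1 = 0.2·π_1 + 0.24·π_2 + 0.36·π_3 + 0.32·π_4
π_2 = 0.24·π_1 + 0.24·π_2 + 0.24·π_3 + 0.32·π_4
π_3 = 0.4·π_1 + 0.24·π_2 + 0.28·π_3 + 0.12·π_4
Solving with the normalization constraint gives π = (0.2772, 0.2556, 0.2718, 0.1954).
So the stationary probability of Bull is 0.2772.

0.2772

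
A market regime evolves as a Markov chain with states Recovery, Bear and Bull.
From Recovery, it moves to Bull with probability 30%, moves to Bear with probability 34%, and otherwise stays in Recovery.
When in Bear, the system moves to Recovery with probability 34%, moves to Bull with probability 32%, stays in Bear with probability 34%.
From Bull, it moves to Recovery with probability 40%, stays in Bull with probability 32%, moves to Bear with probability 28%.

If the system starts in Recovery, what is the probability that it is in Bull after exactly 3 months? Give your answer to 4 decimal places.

Propagate the distribution vector 3 months from Recovery.
After 0 months: (1.0000, 0.0000, 0.0000)
After 1 month: (0.3600, 0.3400, 0.3000)
After 2 months: (0.3652, 0.3220, 0.3128)
After 3 months: (0.3661, 0.3212, 0.3127)
P(in Bull after 3 months) = 0.3127

0.3127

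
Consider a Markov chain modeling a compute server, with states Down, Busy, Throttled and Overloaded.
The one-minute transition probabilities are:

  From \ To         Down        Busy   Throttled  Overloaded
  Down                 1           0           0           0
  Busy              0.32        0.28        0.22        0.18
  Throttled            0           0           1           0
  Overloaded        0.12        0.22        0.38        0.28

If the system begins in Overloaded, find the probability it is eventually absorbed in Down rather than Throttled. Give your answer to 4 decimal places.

Let h(s) be the probability of absorption at Down starting from transient state s. Then h(Down) = 1 and h(Throttled) = 0. By first-step analysis:
h(Busy) = 0.32·1 + 0.28·h(Busy) + 0.22·0 + 0.18·h(Overloaded)
h(Overloaded) = 0.12·1 + 0.22·h(Busy) + 0.38·0 + 0.28·h(Overloaded)
Solving: h(Busy) = 0.5263, h(Overloaded) = 0.3275.
Starting from Overloaded, the probability is 0.3275.

0.3275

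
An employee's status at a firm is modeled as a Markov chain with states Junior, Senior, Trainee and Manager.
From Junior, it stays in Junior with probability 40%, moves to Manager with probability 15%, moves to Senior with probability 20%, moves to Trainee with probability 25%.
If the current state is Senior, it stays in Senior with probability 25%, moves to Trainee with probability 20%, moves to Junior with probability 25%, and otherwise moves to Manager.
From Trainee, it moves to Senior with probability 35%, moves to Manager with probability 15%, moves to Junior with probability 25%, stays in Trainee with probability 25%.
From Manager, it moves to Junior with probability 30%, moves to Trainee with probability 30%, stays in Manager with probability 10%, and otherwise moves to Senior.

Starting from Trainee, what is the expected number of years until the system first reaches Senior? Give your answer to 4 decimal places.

3.3616

Let t(s) be the expected number of years to first reach Senior from state s, with t(Senior) = 0. Conditioning on the first year:
t(Junior) = 1 + 0.4·t(Junior) + 0.25·t(Trainee) + 0.15·t(Manager)
t(Trainee) = 1 + 0.25·t(Junior) + 0.25·t(Trainee) + 0.15·t(Manager)
t(Manager) = 1 + 0.3·t(Junior) + 0.3·t(Trainee) + 0.1·t(Manager)
Solving: t(Junior) = 3.9548, t(Trainee) = 3.3616, t(Manager) = 3.5499.
Expected years from Trainee to Senior: 3.3616.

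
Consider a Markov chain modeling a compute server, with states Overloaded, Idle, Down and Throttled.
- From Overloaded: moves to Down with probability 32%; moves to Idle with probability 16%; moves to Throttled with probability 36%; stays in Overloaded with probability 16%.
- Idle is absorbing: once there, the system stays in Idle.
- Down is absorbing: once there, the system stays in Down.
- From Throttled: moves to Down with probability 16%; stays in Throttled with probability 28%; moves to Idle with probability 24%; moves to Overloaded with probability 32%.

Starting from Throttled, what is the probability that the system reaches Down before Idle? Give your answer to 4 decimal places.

0.4837

Let h(s) be the probability of absorption at Down starting from transient state s. Then h(Down) = 1 and h(Idle) = 0. By first-step analysis:
h(Overloaded) = 0.16·h(Overloaded) + 0.16·0 + 0.32·1 + 0.36·h(Throttled)
h(Throttled) = 0.32·h(Overloaded) + 0.24·0 + 0.16·1 + 0.28·h(Throttled)
Solving: h(Overloaded) = 0.5882, h(Throttled) = 0.4837.
Starting from Throttled, the probability is 0.4837.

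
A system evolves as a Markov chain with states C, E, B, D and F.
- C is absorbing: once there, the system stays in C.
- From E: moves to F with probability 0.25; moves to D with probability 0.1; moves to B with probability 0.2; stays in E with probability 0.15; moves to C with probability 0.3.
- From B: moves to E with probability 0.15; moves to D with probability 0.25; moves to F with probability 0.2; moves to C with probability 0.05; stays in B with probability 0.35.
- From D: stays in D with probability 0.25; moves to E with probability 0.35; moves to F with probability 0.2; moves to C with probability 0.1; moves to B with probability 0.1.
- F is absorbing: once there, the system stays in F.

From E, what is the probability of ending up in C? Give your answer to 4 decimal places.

0.4812

Let h(s) be the probability of absorption at C starting from transient state s. Then h(C) = 1 and h(F) = 0. By first-step analysis:
h(E) = 0.3·1 + 0.15·h(E) + 0.2·h(B) + 0.1·h(D) + 0.25·0
h(B) = 0.05·1 + 0.15·h(E) + 0.35·h(B) + 0.25·h(D) + 0.2·0
h(D) = 0.1·1 + 0.35·h(E) + 0.1·h(B) + 0.25·h(D) + 0.2·0
Solving: h(E) = 0.4812, h(B) = 0.3432, h(D) = 0.4036.
Starting from E, the probability is 0.4812.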